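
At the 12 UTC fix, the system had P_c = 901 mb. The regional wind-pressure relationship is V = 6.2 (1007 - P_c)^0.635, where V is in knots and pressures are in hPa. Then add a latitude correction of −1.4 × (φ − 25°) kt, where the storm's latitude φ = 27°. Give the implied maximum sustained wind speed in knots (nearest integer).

117 kt

ΔP = 1007 − 901 = 106 mb.
106^0.635 ≈ 19.323.
V ≈ 6.2 × 19.323 ≈ 119.8 kt.
Latitude correction: −1.4 × (27 − 25) = -2.8 kt.
Corrected V ≈ 117 kt → 117 kt.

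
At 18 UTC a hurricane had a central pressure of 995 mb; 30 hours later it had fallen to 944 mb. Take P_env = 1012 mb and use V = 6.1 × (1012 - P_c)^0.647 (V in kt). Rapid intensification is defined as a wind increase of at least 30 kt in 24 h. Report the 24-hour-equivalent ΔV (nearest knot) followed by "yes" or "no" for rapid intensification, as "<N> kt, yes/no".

44 kt, yes

V₁: ΔP = 17, V ≈ 6.1 × 17^0.647 ≈ 38.14 kt.
V₂: ΔP = 68, V ≈ 6.1 × 68^0.647 ≈ 93.53 kt.
ΔV over 30 h = 55.39 kt → 24 h equivalent = 55.39 × 24/30 ≈ 44.31 kt.
44 kt ≥ 30 kt ⇒ rapid intensification.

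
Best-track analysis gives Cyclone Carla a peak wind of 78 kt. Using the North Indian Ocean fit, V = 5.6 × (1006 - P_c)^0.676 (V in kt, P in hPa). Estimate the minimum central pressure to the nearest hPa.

ΔP = (V / 5.6)^(1/0.676) = (78/5.6)^1.479.
78/5.6 = 13.929; 13.929^1.479 ≈ 49.22 hPa.
P_c = 1006 − 49.22 = 956.78 ≈ 957 hPa.

957 hPa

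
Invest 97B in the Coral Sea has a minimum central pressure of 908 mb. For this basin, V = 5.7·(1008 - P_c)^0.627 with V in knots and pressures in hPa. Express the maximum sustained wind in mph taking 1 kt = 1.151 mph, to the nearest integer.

ΔP = 1008 − 908 = 100 mb.
V ≈ 5.7 × 100^0.627 = 5.7 × 17.947 ≈ 102.300 kt.
102.300 × 1.151 ≈ 117.75 mph → 118 mph.

118 mph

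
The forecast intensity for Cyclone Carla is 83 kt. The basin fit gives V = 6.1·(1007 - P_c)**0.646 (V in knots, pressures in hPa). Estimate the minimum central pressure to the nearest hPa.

ΔP = (V / 6.1)^(1/0.646) = (83/6.1)^1.548.
83/6.1 = 13.607; 13.607^1.548 ≈ 56.89 hPa.
P_c = 1007 − 56.89 = 950.11 ≈ 950 hPa.

950 hPa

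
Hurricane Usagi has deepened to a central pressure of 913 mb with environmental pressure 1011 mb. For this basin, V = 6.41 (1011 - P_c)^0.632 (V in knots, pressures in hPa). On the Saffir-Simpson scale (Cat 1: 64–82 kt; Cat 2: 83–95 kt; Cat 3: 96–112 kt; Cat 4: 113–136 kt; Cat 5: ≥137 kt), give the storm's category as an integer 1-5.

4

ΔP = 1011 − 913 = 98 mb.
V ≈ 6.41 × 98^0.632 = 6.41 × 18.13 ≈ 116 kt.
116 kt falls in the Category 4 band.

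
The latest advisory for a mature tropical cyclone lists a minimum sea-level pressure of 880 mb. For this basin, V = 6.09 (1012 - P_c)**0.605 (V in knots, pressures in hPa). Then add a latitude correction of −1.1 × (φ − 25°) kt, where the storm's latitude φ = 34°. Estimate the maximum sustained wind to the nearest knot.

107 kt

ΔP = 1012 − 880 = 132 mb.
132^0.605 ≈ 19.184.
V ≈ 6.09 × 19.184 ≈ 116.8 kt.
Latitude correction: −1.1 × (34 − 25) = -9.9 kt.
Corrected V ≈ 106.9 kt → 107 kt.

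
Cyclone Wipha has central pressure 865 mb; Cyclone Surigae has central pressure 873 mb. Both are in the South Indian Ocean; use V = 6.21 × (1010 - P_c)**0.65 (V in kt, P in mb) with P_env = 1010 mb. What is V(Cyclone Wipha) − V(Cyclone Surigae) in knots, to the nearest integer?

Cyclone Wipha: ΔP = 145; V ≈ 6.21 × 145^0.65 ≈ 157.75 kt.
Cyclone Surigae: ΔP = 137; V ≈ 6.21 × 137^0.65 ≈ 152.04 kt.
Difference ≈ 157.75 − 152.04 = 5.71 → 6 kt.

6 kt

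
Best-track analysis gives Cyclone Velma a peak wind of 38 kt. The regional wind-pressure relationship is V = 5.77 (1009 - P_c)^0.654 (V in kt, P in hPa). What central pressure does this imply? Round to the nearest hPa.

991 hPa

ΔP = (V / 5.77)^(1/0.654) = (38/5.77)^1.529.
38/5.77 = 6.586; 6.586^1.529 ≈ 17.85 hPa.
P_c = 1009 − 17.85 = 991.15 ≈ 991 hPa.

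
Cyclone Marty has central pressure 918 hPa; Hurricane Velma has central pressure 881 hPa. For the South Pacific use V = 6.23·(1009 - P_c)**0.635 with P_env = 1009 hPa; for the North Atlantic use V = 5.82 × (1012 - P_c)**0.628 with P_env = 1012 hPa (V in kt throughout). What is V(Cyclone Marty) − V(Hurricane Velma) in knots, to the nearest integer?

Cyclone Marty: ΔP = 91; V ≈ 6.23 × 91^0.635 ≈ 109.26 kt.
Hurricane Velma: ΔP = 131; V ≈ 5.82 × 131^0.628 ≈ 124.33 kt.
Difference ≈ 109.26 − 124.33 = -15.07 → -15 kt.

-15 kt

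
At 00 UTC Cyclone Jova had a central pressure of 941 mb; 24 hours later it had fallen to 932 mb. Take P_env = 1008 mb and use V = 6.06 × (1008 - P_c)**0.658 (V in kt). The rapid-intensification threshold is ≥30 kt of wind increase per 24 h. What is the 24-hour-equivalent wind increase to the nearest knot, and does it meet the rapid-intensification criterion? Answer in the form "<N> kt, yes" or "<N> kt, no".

8 kt, no

V₁: ΔP = 67, V ≈ 6.06 × 67^0.658 ≈ 96.39 kt.
V₂: ΔP = 76, V ≈ 6.06 × 76^0.658 ≈ 104.72 kt.
ΔV over 24 h = 8.33 kt → 24 h equivalent = 8.33 × 24/24 ≈ 8.33 kt.
8 kt < 30 kt ⇒ not rapid intensification.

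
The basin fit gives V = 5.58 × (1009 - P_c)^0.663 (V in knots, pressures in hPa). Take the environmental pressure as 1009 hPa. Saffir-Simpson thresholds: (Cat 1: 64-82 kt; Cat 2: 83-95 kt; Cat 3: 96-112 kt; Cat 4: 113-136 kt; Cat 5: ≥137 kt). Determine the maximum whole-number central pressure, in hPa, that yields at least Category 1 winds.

969 hPa

Category 1 begins at V = 64 kt.
Required ΔP = (64/5.58)^(1/0.663) = 11.470^1.508 ≈ 39.64 hPa.
P_c ≤ 1009 − 39.64 = 969.36, so the highest integer P_c is 969 hPa.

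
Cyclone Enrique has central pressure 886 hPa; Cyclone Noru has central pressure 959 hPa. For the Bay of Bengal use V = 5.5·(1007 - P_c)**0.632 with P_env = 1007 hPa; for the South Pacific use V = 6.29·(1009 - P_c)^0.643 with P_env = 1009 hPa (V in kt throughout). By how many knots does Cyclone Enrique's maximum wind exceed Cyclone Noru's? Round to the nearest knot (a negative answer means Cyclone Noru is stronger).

Cyclone Enrique: ΔP = 121; V ≈ 5.5 × 121^0.632 ≈ 113.94 kt.
Cyclone Noru: ΔP = 50; V ≈ 6.29 × 50^0.643 ≈ 77.82 kt.
Difference ≈ 113.94 − 77.82 = 36.12 → 36 kt.

36 kt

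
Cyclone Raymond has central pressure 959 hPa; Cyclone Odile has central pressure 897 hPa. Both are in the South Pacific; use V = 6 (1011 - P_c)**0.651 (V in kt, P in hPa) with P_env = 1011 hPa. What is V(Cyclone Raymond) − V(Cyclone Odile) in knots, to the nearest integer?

Cyclone Raymond: ΔP = 52; V ≈ 6 × 52^0.651 ≈ 78.57 kt.
Cyclone Odile: ΔP = 114; V ≈ 6 × 114^0.651 ≈ 130.98 kt.
Difference ≈ 78.57 − 130.98 = -52.41 → -52 kt.

-52 kt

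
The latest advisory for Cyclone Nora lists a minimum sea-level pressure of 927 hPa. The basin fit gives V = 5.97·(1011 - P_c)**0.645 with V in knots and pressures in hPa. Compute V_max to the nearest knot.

ΔP = 1011 − 927 = 84 hPa.
84^0.645 ≈ 17.424.
V ≈ 5.97 × 17.424 ≈ 104.0 kt.

104 kt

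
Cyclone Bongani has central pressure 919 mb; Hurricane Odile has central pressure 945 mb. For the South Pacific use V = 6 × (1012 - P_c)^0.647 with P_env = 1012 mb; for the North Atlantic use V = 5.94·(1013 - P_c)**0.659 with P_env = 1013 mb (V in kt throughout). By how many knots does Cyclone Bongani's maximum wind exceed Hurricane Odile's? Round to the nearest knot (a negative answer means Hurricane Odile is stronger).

17 kt

Cyclone Bongani: ΔP = 93; V ≈ 6 × 93^0.647 ≈ 112.66 kt.
Hurricane Odile: ΔP = 68; V ≈ 5.94 × 68^0.659 ≈ 95.81 kt.
Difference ≈ 112.66 − 95.81 = 16.85 → 17 kt.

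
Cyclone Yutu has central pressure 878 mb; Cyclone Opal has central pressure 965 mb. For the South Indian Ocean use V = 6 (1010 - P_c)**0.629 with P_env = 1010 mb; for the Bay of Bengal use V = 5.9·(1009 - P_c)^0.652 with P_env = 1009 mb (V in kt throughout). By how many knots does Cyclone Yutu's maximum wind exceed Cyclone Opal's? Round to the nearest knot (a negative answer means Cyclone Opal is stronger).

60 kt

Cyclone Yutu: ΔP = 132; V ≈ 6 × 132^0.629 ≈ 129.42 kt.
Cyclone Opal: ΔP = 44; V ≈ 5.9 × 44^0.652 ≈ 69.56 kt.
Difference ≈ 129.42 − 69.56 = 59.86 → 60 kt.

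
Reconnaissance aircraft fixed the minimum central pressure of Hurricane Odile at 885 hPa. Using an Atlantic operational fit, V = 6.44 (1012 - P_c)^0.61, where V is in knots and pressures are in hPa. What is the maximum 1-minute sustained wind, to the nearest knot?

124 kt

ΔP = 1012 − 885 = 127 hPa.
127^0.61 ≈ 19.201.
V ≈ 6.44 × 19.201 ≈ 123.7 kt.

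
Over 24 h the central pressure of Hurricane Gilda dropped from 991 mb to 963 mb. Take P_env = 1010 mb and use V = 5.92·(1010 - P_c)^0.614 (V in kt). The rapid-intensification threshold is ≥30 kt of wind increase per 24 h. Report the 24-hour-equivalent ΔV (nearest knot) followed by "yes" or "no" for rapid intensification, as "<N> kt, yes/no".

27 kt, no

V₁: ΔP = 19, V ≈ 5.92 × 19^0.614 ≈ 36.10 kt.
V₂: ΔP = 47, V ≈ 5.92 × 47^0.614 ≈ 62.95 kt.
ΔV over 24 h = 26.85 kt → 24 h equivalent = 26.85 × 24/24 ≈ 26.85 kt.
27 kt < 30 kt ⇒ not rapid intensification.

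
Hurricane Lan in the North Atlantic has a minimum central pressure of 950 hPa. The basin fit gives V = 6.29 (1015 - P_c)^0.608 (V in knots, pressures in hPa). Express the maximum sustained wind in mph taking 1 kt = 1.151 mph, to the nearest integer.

92 mph

ΔP = 1015 − 950 = 65 hPa.
V ≈ 6.29 × 65^0.608 = 6.29 × 12.655 ≈ 79.598 kt.
79.598 × 1.151 ≈ 91.62 mph → 92 mph.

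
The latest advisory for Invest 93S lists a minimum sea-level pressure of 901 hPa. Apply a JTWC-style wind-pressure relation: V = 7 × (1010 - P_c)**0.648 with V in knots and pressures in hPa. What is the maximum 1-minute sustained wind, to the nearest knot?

146 kt

ΔP = 1010 − 901 = 109 hPa.
109^0.648 ≈ 20.905.
V ≈ 7 × 20.905 ≈ 146.3 kt.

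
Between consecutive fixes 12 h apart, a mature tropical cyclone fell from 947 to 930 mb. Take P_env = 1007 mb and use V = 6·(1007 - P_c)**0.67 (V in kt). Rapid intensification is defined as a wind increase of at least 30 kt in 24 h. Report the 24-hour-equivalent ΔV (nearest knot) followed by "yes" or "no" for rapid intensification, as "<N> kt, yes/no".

V₁: ΔP = 60, V ≈ 6 × 60^0.67 ≈ 93.22 kt.
V₂: ΔP = 77, V ≈ 6 × 77^0.67 ≈ 110.18 kt.
ΔV over 12 h = 16.96 kt → 24 h equivalent = 16.96 × 24/12 ≈ 33.92 kt.
34 kt ≥ 30 kt ⇒ rapid intensification.

34 kt, yes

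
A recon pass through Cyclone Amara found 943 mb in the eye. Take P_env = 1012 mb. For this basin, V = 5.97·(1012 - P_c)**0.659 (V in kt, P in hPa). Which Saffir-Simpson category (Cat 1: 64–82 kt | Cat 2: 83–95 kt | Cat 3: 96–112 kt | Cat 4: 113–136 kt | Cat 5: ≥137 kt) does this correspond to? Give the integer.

3

ΔP = 1012 − 943 = 69 mb.
V ≈ 5.97 × 69^0.659 = 5.97 × 16.29 ≈ 97 kt.
97 kt falls in the Category 3 band.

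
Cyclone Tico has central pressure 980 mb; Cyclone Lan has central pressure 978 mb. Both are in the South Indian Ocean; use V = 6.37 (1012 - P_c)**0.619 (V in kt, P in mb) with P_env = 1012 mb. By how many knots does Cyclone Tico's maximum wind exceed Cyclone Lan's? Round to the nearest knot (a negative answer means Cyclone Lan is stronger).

-2 kt

Cyclone Tico: ΔP = 32; V ≈ 6.37 × 32^0.619 ≈ 54.43 kt.
Cyclone Lan: ΔP = 34; V ≈ 6.37 × 34^0.619 ≈ 56.51 kt.
Difference ≈ 54.43 − 56.51 = -2.08 → -2 kt.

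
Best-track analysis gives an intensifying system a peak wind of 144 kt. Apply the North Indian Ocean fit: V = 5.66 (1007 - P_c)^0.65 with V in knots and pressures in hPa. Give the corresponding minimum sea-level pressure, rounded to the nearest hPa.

ΔP = (V / 5.66)^(1/0.65) = (144/5.66)^1.538.
144/5.66 = 25.442; 25.442^1.538 ≈ 145.34 hPa.
P_c = 1007 − 145.34 = 861.66 ≈ 862 hPa.

862 hPa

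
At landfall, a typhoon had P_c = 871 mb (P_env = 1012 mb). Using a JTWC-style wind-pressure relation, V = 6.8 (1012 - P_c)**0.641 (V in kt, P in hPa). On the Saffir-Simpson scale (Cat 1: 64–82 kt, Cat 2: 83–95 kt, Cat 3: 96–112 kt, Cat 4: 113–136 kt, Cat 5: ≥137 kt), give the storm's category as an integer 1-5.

ΔP = 1012 − 871 = 141 mb.
V ≈ 6.8 × 141^0.641 = 6.8 × 23.86 ≈ 162 kt.
162 kt falls in the Category 5 band.

5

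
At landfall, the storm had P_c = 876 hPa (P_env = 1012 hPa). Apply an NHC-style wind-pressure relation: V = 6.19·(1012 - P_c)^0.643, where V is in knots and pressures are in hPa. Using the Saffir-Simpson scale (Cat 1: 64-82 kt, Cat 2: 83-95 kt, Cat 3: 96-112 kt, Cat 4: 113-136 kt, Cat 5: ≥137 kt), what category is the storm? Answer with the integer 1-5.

ΔP = 1012 − 876 = 136 hPa.
V ≈ 6.19 × 136^0.643 = 6.19 × 23.54 ≈ 146 kt.
146 kt falls in the Category 5 band.

5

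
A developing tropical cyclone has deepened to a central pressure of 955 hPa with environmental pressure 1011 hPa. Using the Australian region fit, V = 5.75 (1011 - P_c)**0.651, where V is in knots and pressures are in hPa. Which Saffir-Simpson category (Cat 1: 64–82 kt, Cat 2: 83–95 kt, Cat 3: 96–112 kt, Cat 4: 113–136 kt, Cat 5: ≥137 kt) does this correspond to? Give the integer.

1

ΔP = 1011 − 955 = 56 hPa.
V ≈ 5.75 × 56^0.651 = 5.75 × 13.74 ≈ 79 kt.
79 kt falls in the Category 1 band.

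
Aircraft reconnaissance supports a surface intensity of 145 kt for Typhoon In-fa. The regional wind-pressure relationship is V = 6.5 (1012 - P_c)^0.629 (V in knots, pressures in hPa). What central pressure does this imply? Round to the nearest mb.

ΔP = (V / 6.5)^(1/0.629) = (145/6.5)^1.590.
145/6.5 = 22.308; 22.308^1.590 ≈ 139.25 mb.
P_c = 1012 − 139.25 = 872.75 ≈ 873 mb.

873 mb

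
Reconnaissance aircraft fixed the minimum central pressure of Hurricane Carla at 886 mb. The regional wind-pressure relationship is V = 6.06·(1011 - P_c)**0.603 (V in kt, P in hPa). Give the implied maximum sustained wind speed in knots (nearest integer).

ΔP = 1011 − 886 = 125 mb.
125^0.603 ≈ 18.384.
V ≈ 6.06 × 18.384 ≈ 111.4 kt.

111 kt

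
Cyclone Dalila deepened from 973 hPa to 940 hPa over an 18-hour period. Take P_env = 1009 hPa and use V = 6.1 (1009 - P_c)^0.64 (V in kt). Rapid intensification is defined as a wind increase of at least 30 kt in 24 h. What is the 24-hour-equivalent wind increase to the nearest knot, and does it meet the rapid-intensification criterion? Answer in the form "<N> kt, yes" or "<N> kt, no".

42 kt, yes

V₁: ΔP = 36, V ≈ 6.1 × 36^0.64 ≈ 60.45 kt.
V₂: ΔP = 69, V ≈ 6.1 × 69^0.64 ≈ 91.66 kt.
ΔV over 18 h = 31.21 kt → 24 h equivalent = 31.21 × 24/18 ≈ 41.61 kt.
42 kt ≥ 30 kt ⇒ rapid intensification.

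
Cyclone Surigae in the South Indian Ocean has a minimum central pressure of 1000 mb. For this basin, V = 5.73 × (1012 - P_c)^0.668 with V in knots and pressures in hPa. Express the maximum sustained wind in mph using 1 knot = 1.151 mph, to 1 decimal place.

ΔP = 1012 − 1000 = 12 mb.
V ≈ 5.73 × 12^0.668 = 5.73 × 5.259 ≈ 30.133 kt.
30.133 × 1.151 ≈ 34.68 mph → 34.7 mph.

34.7 mph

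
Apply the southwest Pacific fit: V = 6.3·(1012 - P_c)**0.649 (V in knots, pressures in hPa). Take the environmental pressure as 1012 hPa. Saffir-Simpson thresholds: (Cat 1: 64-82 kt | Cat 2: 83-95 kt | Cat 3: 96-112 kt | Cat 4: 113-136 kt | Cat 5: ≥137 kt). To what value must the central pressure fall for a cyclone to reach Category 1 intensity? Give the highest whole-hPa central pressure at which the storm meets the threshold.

976 hPa

Category 1 begins at V = 64 kt.
Required ΔP = (64/6.3)^(1/0.649) = 10.159^1.541 ≈ 35.59 hPa.
P_c ≤ 1012 − 35.59 = 976.41, so the highest integer P_c is 976 hPa.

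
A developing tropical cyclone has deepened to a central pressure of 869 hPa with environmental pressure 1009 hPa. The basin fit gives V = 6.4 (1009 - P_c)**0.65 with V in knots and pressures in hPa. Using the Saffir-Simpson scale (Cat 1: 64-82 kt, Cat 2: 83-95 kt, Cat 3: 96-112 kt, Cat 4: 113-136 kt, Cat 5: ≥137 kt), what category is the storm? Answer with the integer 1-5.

5

ΔP = 1009 − 869 = 140 hPa.
V ≈ 6.4 × 140^0.65 = 6.4 × 24.83 ≈ 159 kt.
159 kt falls in the Category 5 band.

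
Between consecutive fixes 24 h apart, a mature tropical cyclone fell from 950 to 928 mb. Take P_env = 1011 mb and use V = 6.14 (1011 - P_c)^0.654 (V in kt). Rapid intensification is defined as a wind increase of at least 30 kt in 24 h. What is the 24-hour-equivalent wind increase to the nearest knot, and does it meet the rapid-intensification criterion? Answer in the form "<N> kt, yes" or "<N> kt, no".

V₁: ΔP = 61, V ≈ 6.14 × 61^0.654 ≈ 90.32 kt.
V₂: ΔP = 83, V ≈ 6.14 × 83^0.654 ≈ 110.47 kt.
ΔV over 24 h = 20.15 kt → 24 h equivalent = 20.15 × 24/24 ≈ 20.15 kt.
20 kt < 30 kt ⇒ not rapid intensification.

20 kt, no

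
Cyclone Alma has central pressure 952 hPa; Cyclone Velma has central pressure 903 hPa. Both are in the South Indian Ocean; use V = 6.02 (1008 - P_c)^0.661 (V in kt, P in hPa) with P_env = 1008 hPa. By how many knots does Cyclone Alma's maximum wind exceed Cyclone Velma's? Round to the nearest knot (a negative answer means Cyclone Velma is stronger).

-44 kt

Cyclone Alma: ΔP = 56; V ≈ 6.02 × 56^0.661 ≈ 86.13 kt.
Cyclone Velma: ΔP = 105; V ≈ 6.02 × 105^0.661 ≈ 130.50 kt.
Difference ≈ 86.13 − 130.50 = -44.37 → -44 kt.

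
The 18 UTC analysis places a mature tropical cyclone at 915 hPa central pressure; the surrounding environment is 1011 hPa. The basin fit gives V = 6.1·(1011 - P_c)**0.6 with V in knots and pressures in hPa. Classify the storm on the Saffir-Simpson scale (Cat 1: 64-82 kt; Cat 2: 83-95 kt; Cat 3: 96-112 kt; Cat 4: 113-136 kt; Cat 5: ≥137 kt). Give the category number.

ΔP = 1011 − 915 = 96 hPa.
V ≈ 6.1 × 96^0.6 = 6.1 × 15.47 ≈ 94 kt.
94 kt falls in the Category 2 band.

2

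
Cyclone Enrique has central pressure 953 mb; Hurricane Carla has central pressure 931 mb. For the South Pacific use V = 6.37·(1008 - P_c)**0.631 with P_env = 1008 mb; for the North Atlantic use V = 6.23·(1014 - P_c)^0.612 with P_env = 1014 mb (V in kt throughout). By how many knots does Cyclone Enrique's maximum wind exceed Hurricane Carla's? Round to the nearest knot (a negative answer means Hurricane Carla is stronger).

-13 kt

Cyclone Enrique: ΔP = 55; V ≈ 6.37 × 55^0.631 ≈ 79.86 kt.
Hurricane Carla: ΔP = 83; V ≈ 6.23 × 83^0.612 ≈ 93.10 kt.
Difference ≈ 79.86 − 93.10 = -13.24 → -13 kt.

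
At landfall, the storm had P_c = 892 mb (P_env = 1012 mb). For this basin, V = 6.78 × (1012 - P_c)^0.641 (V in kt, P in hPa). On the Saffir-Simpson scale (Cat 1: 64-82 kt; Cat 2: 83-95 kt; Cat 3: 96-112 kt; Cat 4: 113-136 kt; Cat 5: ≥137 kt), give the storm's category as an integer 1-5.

5

ΔP = 1012 − 892 = 120 mb.
V ≈ 6.78 × 120^0.641 = 6.78 × 21.52 ≈ 146 kt.
146 kt falls in the Category 5 band.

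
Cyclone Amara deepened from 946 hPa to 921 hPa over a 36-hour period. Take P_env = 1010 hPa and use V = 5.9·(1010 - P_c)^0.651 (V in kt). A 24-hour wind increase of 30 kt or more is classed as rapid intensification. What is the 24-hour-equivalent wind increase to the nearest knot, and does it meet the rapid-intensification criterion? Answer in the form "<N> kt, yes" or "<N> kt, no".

V₁: ΔP = 64, V ≈ 5.9 × 64^0.651 ≈ 88.45 kt.
V₂: ΔP = 89, V ≈ 5.9 × 89^0.651 ≈ 109.62 kt.
ΔV over 36 h = 21.17 kt → 24 h equivalent = 21.17 × 24/36 ≈ 14.11 kt.
14 kt < 30 kt ⇒ not rapid intensification.

14 kt, no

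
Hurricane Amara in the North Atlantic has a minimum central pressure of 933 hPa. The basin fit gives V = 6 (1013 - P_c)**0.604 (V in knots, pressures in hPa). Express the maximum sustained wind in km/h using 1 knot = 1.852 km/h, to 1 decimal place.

156.8 km/h

ΔP = 1013 − 933 = 80 hPa.
V ≈ 6 × 80^0.604 = 6 × 14.108 ≈ 84.648 kt.
84.648 × 1.852 ≈ 156.77 km/h → 156.8 km/h.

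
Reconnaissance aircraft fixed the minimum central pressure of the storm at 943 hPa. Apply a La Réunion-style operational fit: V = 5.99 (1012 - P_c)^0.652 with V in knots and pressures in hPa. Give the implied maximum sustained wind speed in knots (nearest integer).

ΔP = 1012 − 943 = 69 hPa.
69^0.652 ≈ 15.810.
V ≈ 5.99 × 15.810 ≈ 94.7 kt.

95 kt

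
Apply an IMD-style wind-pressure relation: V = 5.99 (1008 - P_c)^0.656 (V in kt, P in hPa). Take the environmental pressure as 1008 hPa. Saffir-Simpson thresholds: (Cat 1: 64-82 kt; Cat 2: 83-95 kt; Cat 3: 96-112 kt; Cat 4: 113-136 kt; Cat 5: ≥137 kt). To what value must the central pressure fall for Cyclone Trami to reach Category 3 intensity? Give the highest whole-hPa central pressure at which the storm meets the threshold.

939 hPa

Category 3 begins at V = 96 kt.
Required ΔP = (96/5.99)^(1/0.656) = 16.027^1.524 ≈ 68.65 hPa.
P_c ≤ 1008 − 68.65 = 939.35, so the highest integer P_c is 939 hPa.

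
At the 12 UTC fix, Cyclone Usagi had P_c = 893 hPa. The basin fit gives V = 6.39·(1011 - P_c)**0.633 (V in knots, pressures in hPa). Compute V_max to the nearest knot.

ΔP = 1011 − 893 = 118 hPa.
118^0.633 ≈ 20.488.
V ≈ 6.39 × 20.488 ≈ 130.9 kt.

131 kt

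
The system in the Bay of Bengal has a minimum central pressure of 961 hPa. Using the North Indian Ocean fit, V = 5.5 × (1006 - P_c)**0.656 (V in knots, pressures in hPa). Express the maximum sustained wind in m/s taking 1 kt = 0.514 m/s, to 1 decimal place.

ΔP = 1006 − 961 = 45 hPa.
V ≈ 5.5 × 45^0.656 = 5.5 × 12.148 ≈ 66.814 kt.
66.814 × 0.514 ≈ 34.34 m/s → 34.3 m/s.

34.3 m/s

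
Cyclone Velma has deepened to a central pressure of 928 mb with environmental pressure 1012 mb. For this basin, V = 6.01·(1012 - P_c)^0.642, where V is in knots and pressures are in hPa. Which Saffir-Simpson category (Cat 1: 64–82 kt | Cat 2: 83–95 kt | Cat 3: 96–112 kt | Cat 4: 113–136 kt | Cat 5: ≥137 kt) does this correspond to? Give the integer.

ΔP = 1012 − 928 = 84 mb.
V ≈ 6.01 × 84^0.642 = 6.01 × 17.19 ≈ 103 kt.
103 kt falls in the Category 3 band.

3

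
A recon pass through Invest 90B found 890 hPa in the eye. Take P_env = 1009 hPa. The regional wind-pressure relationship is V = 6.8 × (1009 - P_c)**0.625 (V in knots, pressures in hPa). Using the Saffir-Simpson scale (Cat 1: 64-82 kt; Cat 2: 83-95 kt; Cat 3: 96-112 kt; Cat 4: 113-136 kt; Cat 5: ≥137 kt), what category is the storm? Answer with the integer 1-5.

ΔP = 1009 − 890 = 119 hPa.
V ≈ 6.8 × 119^0.625 = 6.8 × 19.83 ≈ 135 kt.
135 kt falls in the Category 4 band.

4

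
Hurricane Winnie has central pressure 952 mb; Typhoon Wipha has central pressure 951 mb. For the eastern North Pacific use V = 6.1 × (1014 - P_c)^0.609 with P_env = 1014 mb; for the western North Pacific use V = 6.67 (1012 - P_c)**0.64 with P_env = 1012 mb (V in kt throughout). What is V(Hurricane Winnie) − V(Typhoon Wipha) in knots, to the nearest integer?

Hurricane Winnie: ΔP = 62; V ≈ 6.1 × 62^0.609 ≈ 75.32 kt.
Typhoon Wipha: ΔP = 61; V ≈ 6.67 × 61^0.64 ≈ 92.63 kt.
Difference ≈ 75.32 − 92.63 = -17.31 → -17 kt.

-17 kt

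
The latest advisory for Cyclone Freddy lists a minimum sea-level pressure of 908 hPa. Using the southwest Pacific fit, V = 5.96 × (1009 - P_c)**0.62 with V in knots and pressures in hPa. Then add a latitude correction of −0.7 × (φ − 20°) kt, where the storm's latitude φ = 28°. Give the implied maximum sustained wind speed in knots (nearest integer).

ΔP = 1009 − 908 = 101 hPa.
101^0.62 ≈ 17.486.
V ≈ 5.96 × 17.486 ≈ 104.2 kt.
Latitude correction: −0.7 × (28 − 20) = -5.6 kt.
Corrected V ≈ 98.6 kt → 99 kt.

99 kt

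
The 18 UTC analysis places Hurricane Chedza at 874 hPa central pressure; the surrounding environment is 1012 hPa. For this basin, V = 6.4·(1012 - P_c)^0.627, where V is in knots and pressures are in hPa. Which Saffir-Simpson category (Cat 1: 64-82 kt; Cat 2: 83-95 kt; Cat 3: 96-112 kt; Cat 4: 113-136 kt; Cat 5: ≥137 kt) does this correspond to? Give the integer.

5

ΔP = 1012 − 874 = 138 hPa.
V ≈ 6.4 × 138^0.627 = 6.4 × 21.96 ≈ 141 kt.
141 kt falls in the Category 5 band.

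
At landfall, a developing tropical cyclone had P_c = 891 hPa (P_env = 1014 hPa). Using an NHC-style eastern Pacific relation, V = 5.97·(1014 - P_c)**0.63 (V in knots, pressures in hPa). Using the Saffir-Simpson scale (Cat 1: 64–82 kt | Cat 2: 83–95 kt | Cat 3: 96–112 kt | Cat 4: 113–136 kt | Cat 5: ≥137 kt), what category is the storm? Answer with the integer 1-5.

ΔP = 1014 − 891 = 123 hPa.
V ≈ 5.97 × 123^0.63 = 5.97 × 20.73 ≈ 124 kt.
124 kt falls in the Category 4 band.

4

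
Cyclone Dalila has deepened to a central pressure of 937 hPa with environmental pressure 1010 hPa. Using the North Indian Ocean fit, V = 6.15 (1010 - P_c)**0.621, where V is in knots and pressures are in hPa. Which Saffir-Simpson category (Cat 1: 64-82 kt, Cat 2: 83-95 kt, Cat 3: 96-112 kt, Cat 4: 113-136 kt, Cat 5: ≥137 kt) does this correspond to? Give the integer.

ΔP = 1010 − 937 = 73 hPa.
V ≈ 6.15 × 73^0.621 = 6.15 × 14.36 ≈ 88 kt.
88 kt falls in the Category 2 band.

2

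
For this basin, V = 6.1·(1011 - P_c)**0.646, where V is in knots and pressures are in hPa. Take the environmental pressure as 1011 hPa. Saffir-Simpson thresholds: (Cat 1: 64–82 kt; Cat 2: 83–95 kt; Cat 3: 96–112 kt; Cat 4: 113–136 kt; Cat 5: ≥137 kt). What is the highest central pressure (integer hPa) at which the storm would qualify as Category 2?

954 hPa

Category 2 begins at V = 83 kt.
Required ΔP = (83/6.1)^(1/0.646) = 13.607^1.548 ≈ 56.89 hPa.
P_c ≤ 1011 − 56.89 = 954.11, so the highest integer P_c is 954 hPa.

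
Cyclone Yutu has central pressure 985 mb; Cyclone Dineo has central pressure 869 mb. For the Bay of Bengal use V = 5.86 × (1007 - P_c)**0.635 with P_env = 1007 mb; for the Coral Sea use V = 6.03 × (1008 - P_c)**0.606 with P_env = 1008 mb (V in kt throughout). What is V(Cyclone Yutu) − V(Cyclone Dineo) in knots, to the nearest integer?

Cyclone Yutu: ΔP = 22; V ≈ 5.86 × 22^0.635 ≈ 41.72 kt.
Cyclone Dineo: ΔP = 139; V ≈ 6.03 × 139^0.606 ≈ 119.95 kt.
Difference ≈ 41.72 − 119.95 = -78.23 → -78 kt.

-78 kt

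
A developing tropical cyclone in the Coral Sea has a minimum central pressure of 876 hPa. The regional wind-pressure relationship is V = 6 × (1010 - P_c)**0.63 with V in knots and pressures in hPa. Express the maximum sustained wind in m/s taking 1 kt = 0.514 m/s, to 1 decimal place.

67.5 m/s

ΔP = 1010 − 876 = 134 hPa.
V ≈ 6 × 134^0.63 = 6 × 21.881 ≈ 131.289 kt.
131.289 × 0.514 ≈ 67.48 m/s → 67.5 m/s.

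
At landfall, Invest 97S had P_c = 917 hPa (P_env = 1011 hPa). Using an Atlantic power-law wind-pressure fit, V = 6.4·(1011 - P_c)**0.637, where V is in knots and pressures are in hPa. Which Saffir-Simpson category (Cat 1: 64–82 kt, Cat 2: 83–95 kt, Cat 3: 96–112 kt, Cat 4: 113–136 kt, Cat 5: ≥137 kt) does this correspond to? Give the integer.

4

ΔP = 1011 − 917 = 94 hPa.
V ≈ 6.4 × 94^0.637 = 6.4 × 18.07 ≈ 116 kt.
116 kt falls in the Category 4 band.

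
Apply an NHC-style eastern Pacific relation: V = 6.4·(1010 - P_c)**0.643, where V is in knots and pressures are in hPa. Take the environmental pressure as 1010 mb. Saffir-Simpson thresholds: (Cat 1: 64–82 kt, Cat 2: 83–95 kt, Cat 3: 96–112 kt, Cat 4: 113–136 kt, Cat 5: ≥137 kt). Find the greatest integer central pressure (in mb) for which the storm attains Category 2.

956 mb

Category 2 begins at V = 83 kt.
Required ΔP = (83/6.4)^(1/0.643) = 12.969^1.555 ≈ 53.80 mb.
P_c ≤ 1010 − 53.80 = 956.20, so the highest integer P_c is 956 mb.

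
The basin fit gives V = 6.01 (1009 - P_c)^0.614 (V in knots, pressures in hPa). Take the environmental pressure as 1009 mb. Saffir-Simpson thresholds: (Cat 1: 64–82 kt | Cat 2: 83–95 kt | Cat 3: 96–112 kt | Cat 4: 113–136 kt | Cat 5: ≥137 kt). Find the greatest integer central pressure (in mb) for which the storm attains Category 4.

Category 4 begins at V = 113 kt.
Required ΔP = (113/6.01)^(1/0.614) = 18.802^1.629 ≈ 118.92 mb.
P_c ≤ 1009 − 118.92 = 890.08, so the highest integer P_c is 890 mb.

890 mb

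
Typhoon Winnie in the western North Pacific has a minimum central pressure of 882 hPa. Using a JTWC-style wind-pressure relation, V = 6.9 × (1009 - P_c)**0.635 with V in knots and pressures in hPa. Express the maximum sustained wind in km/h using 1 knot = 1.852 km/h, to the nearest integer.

ΔP = 1009 − 882 = 127 hPa.
V ≈ 6.9 × 127^0.635 = 6.9 × 21.673 ≈ 149.542 kt.
149.542 × 1.852 ≈ 276.95 km/h → 277 km/h.

277 km/h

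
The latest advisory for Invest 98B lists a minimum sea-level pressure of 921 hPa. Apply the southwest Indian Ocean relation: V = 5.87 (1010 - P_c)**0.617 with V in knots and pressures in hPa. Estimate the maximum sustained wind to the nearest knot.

ΔP = 1010 − 921 = 89 hPa.
89^0.617 ≈ 15.950.
V ≈ 5.87 × 15.950 ≈ 93.6 kt.

94 kt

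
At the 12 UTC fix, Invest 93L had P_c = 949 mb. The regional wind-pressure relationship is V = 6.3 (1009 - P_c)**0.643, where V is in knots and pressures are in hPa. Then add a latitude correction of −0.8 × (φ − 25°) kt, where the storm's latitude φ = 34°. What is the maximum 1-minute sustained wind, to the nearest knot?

80 kt

ΔP = 1009 − 949 = 60 mb.
60^0.643 ≈ 13.911.
V ≈ 6.3 × 13.911 ≈ 87.6 kt.
Latitude correction: −0.8 × (34 − 25) = -7.2 kt.
Corrected V ≈ 80.4 kt → 80 kt.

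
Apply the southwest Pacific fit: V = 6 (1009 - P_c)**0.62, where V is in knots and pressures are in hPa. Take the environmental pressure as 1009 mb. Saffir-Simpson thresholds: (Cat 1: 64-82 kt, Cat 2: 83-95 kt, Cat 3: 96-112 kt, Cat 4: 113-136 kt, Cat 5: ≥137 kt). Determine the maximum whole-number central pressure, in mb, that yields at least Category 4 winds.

895 mb

Category 4 begins at V = 113 kt.
Required ΔP = (113/6)^(1/0.62) = 18.833^1.613 ≈ 113.85 mb.
P_c ≤ 1009 − 113.85 = 895.15, so the highest integer P_c is 895 mb.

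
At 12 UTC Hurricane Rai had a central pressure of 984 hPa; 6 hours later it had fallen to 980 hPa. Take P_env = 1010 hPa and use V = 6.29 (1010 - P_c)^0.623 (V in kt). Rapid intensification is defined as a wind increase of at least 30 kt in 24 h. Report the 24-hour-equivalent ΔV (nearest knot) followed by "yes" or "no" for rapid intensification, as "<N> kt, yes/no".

18 kt, no

V₁: ΔP = 26, V ≈ 6.29 × 26^0.623 ≈ 47.88 kt.
V₂: ΔP = 30, V ≈ 6.29 × 30^0.623 ≈ 52.35 kt.
ΔV over 6 h = 4.47 kt → 24 h equivalent = 4.47 × 24/6 ≈ 17.88 kt.
18 kt < 30 kt ⇒ not rapid intensification.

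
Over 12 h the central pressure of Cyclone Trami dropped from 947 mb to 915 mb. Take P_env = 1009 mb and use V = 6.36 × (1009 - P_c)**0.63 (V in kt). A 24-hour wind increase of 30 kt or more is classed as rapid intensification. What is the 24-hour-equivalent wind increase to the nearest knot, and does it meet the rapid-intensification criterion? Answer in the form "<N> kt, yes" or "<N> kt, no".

51 kt, yes

V₁: ΔP = 62, V ≈ 6.36 × 62^0.63 ≈ 85.64 kt.
V₂: ΔP = 94, V ≈ 6.36 × 94^0.63 ≈ 111.31 kt.
ΔV over 12 h = 25.67 kt → 24 h equivalent = 25.67 × 24/12 ≈ 51.34 kt.
51 kt ≥ 30 kt ⇒ rapid intensification.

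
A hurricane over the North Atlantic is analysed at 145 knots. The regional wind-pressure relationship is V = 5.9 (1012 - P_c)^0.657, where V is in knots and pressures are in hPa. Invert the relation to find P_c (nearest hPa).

ΔP = (V / 5.9)^(1/0.657) = (145/5.9)^1.522.
145/5.9 = 24.576; 24.576^1.522 ≈ 130.76 hPa.
P_c = 1012 − 130.76 = 881.24 ≈ 881 hPa.

881 hPa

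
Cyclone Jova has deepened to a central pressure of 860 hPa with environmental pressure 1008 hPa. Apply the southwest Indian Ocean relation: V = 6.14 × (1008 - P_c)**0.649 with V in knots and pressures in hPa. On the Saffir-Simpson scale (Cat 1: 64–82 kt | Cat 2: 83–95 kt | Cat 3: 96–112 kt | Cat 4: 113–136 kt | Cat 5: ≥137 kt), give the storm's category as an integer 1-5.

5

ΔP = 1008 − 860 = 148 hPa.
V ≈ 6.14 × 148^0.649 = 6.14 × 25.62 ≈ 157 kt.
157 kt falls in the Category 5 band.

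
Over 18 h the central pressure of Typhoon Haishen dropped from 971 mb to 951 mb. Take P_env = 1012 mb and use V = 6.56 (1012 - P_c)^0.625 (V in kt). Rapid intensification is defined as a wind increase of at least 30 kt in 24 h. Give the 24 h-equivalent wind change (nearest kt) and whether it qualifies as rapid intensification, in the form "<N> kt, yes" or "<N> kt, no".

V₁: ΔP = 41, V ≈ 6.56 × 41^0.625 ≈ 66.82 kt.
V₂: ΔP = 61, V ≈ 6.56 × 61^0.625 ≈ 85.65 kt.
ΔV over 18 h = 18.83 kt → 24 h equivalent = 18.83 × 24/18 ≈ 25.11 kt.
25 kt < 30 kt ⇒ not rapid intensification.

25 kt, no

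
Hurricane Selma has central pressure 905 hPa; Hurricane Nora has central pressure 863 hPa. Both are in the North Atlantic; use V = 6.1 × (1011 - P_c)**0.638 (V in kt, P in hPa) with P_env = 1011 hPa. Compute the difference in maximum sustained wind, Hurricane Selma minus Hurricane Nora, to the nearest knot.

-28 kt

Hurricane Selma: ΔP = 106; V ≈ 6.1 × 106^0.638 ≈ 119.53 kt.
Hurricane Nora: ΔP = 148; V ≈ 6.1 × 148^0.638 ≈ 147.90 kt.
Difference ≈ 119.53 − 147.90 = -28.37 → -28 kt.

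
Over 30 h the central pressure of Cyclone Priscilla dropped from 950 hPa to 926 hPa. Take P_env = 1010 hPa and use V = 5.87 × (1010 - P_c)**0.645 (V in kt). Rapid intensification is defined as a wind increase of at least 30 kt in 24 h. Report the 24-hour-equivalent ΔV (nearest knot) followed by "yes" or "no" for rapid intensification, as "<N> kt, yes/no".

16 kt, no

V₁: ΔP = 60, V ≈ 5.87 × 60^0.645 ≈ 82.33 kt.
V₂: ΔP = 84, V ≈ 5.87 × 84^0.645 ≈ 102.28 kt.
ΔV over 30 h = 19.95 kt → 24 h equivalent = 19.95 × 24/30 ≈ 15.96 kt.
16 kt < 30 kt ⇒ not rapid intensification.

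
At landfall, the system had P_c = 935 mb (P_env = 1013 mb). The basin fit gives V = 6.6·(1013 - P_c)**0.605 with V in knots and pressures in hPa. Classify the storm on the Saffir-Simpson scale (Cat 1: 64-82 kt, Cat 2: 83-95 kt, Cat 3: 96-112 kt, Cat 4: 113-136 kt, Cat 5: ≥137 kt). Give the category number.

2

ΔP = 1013 − 935 = 78 mb.
V ≈ 6.6 × 78^0.605 = 6.6 × 13.95 ≈ 92 kt.
92 kt falls in the Category 2 band.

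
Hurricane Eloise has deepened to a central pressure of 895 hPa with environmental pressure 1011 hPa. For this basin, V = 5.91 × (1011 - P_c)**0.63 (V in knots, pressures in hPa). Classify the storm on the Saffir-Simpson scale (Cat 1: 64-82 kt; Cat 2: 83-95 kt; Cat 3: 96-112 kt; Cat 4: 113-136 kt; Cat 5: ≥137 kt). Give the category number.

4

ΔP = 1011 − 895 = 116 hPa.
V ≈ 5.91 × 116^0.63 = 5.91 × 19.98 ≈ 118 kt.
118 kt falls in the Category 4 band.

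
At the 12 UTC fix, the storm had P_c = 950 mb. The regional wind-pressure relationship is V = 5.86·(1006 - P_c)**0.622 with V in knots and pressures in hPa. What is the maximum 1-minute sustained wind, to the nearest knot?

72 kt

ΔP = 1006 − 950 = 56 mb.
56^0.622 ≈ 12.228.
V ≈ 5.86 × 12.228 ≈ 71.7 kt.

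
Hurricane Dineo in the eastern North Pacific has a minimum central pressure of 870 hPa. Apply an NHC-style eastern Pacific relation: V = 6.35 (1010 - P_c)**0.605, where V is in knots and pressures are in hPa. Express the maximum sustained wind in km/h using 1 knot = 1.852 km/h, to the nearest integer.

234 km/h

ΔP = 1010 − 870 = 140 hPa.
V ≈ 6.35 × 140^0.605 = 6.35 × 19.880 ≈ 126.235 kt.
126.235 × 1.852 ≈ 233.79 km/h → 234 km/h.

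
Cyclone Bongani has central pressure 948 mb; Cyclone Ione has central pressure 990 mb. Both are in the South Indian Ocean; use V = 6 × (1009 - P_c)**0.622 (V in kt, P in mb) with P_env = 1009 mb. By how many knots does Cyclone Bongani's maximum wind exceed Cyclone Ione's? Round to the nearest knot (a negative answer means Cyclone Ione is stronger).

40 kt

Cyclone Bongani: ΔP = 61; V ≈ 6 × 61^0.622 ≈ 77.38 kt.
Cyclone Ione: ΔP = 19; V ≈ 6 × 19^0.622 ≈ 37.46 kt.
Difference ≈ 77.38 − 37.46 = 39.92 → 40 kt.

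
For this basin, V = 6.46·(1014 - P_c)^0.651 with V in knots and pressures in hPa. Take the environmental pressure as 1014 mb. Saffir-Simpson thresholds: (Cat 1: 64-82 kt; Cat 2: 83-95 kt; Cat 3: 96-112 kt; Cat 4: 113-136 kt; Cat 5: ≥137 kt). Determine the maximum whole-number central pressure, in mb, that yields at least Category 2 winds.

963 mb

Category 2 begins at V = 83 kt.
Required ΔP = (83/6.46)^(1/0.651) = 12.848^1.536 ≈ 50.50 mb.
P_c ≤ 1014 − 50.50 = 963.50, so the highest integer P_c is 963 mb.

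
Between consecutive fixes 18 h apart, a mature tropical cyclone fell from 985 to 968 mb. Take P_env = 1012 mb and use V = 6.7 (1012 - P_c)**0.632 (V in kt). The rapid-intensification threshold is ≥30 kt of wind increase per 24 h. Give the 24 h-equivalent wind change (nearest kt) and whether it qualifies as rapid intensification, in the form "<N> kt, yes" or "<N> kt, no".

V₁: ΔP = 27, V ≈ 6.7 × 27^0.632 ≈ 53.79 kt.
V₂: ΔP = 44, V ≈ 6.7 × 44^0.632 ≈ 73.24 kt.
ΔV over 18 h = 19.45 kt → 24 h equivalent = 19.45 × 24/18 ≈ 25.93 kt.
26 kt < 30 kt ⇒ not rapid intensification.

26 kt, no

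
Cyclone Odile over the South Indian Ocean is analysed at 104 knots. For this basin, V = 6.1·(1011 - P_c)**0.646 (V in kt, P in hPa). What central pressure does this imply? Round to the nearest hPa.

930 hPa

ΔP = (V / 6.1)^(1/0.646) = (104/6.1)^1.548.
104/6.1 = 17.049; 17.049^1.548 ≈ 80.66 hPa.
P_c = 1011 − 80.66 = 930.34 ≈ 930 hPa.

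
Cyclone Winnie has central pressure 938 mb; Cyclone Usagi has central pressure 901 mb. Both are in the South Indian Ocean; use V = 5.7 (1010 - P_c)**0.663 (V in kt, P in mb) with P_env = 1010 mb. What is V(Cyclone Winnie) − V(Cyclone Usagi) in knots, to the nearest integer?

-31 kt

Cyclone Winnie: ΔP = 72; V ≈ 5.7 × 72^0.663 ≈ 97.11 kt.
Cyclone Usagi: ΔP = 109; V ≈ 5.7 × 109^0.663 ≈ 127.85 kt.
Difference ≈ 97.11 − 127.85 = -30.74 → -31 kt.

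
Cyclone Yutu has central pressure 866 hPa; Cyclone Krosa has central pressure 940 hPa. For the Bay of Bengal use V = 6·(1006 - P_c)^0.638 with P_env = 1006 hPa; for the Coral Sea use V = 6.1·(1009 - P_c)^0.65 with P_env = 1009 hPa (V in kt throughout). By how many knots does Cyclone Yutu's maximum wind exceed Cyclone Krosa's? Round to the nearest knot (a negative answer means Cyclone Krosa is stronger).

Cyclone Yutu: ΔP = 140; V ≈ 6 × 140^0.638 ≈ 140.40 kt.
Cyclone Krosa: ΔP = 69; V ≈ 6.1 × 69^0.65 ≈ 95.63 kt.
Difference ≈ 140.40 − 95.63 = 44.77 → 45 kt.

45 kt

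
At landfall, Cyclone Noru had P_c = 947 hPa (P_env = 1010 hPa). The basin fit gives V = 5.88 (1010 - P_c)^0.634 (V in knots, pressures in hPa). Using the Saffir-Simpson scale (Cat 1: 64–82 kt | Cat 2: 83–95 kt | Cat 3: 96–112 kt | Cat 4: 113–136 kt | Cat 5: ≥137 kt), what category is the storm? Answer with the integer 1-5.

ΔP = 1010 − 947 = 63 hPa.
V ≈ 5.88 × 63^0.634 = 5.88 × 13.83 ≈ 81 kt.
81 kt falls in the Category 1 band.

1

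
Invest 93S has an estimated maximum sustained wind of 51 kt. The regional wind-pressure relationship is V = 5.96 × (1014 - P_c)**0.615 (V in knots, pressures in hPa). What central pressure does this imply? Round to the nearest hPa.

ΔP = (V / 5.96)^(1/0.615) = (51/5.96)^1.626.
51/5.96 = 8.557; 8.557^1.626 ≈ 32.81 hPa.
P_c = 1014 − 32.81 = 981.19 ≈ 981 hPa.

981 hPa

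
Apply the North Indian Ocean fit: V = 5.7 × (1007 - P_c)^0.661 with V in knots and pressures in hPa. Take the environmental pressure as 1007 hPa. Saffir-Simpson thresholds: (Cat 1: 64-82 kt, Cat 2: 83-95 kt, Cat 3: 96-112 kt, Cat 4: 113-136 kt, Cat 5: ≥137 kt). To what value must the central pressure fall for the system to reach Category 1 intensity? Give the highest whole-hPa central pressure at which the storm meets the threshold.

Category 1 begins at V = 64 kt.
Required ΔP = (64/5.7)^(1/0.661) = 11.228^1.513 ≈ 38.81 hPa.
P_c ≤ 1007 − 38.81 = 968.19, so the highest integer P_c is 968 hPa.

968 hPa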